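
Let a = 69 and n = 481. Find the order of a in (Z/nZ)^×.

Since 69 ∈ (Z/481Z)^×, its order divides φ(481) = φ(13·37) = (13−1)·(37−1) = 12·36 = 432 = 2^4 · 3^3.
Divisors of 432: 1, 2, 3, 4, 6, 8, 9, 12, 16, 18, 24, 27, 36, 48, 54, 72, 108, 144, 216, 432.
Check 69^d mod 481 for each divisor in increasing order:
69^1 ≡ 69 (mod 481)
69^2 ≡ 432 (mod 481)
69^3 ≡ 467 (mod 481)
69^4 ≡ 477 (mod 481)
69^6 ≡ 196 (mod 481)
69^8 ≡ 16 (mod 481)
69^9 ≡ 142 (mod 481)
69^12 ≡ 417 (mod 481)
69^16 ≡ 256 (mod 481)
69^18 ≡ 443 (mod 481)
69^24 ≡ 248 (mod 481)
69^27 ≡ 376 (mod 481)
69^36 ≡ 1 (mod 481) ✓
Hence ord(69) = 36.

36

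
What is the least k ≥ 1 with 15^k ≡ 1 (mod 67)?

11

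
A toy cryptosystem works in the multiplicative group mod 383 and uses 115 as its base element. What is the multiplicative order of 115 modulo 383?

The order of 115 must divide φ(383) = 383 − 1 = 382 = 2 · 191.
Divisors of 382: 1, 2, 191, 382.
Check 115^d mod 383 for each divisor in increasing order:
115^1 ≡ 115 (mod 383)
115^2 ≡ 203 (mod 383)
115^191 ≡ 382 (mod 383)
115^382 ≡ 1 (mod 383) ✓
So ord_383(115) = 382.

382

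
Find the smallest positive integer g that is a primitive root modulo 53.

φ(53) = 53 − 1 = 52 = 2^2 · 13.
g is a primitive root iff g^(52/q) ≢ 1 (mod 53) for each prime q ∈ {2, 13}.
g = 2: 2^26 ≡ 52; 2^4 ≡ 16 — none is 1, so 2 is a primitive root.
So 2 is the smallest generator of (Z/53Z)^×.

2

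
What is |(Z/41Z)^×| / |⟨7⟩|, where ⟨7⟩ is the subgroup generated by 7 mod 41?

By Lagrange's theorem, ord_41(7) divides φ(41) = 41 − 1 = 40 = 2^3 · 5.
Divisors of 40: 1, 2, 4, 5, 8, 10, 20, 40.
Check 7^d mod 41 for each divisor in increasing order:
7^1 ≡ 7 (mod 41)
7^2 ≡ 8 (mod 41)
7^4 ≡ 23 (mod 41)
7^5 ≡ 38 (mod 41)
7^8 ≡ 37 (mod 41)
7^10 ≡ 9 (mod 41)
7^20 ≡ 40 (mod 41)
7^40 ≡ 1 (mod 41) ✓
The order of 7 is 40, so the subgroup it generates has 40 elements.
The index is φ(41) / ord(7) = 40 / 40 = 1.

1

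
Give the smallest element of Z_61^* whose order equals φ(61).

2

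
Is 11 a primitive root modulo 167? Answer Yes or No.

φ(167) = 167 − 1 = 166 = 2 · 83.
An element g generates (Z/167Z)^× iff g^(166/q) ≢ 1 (mod 167) for each prime q ∈ {2, 83}.
11^83 ≡ 1 (mod 167)  [q = 2: ≡ 1 ✗]
11^2 ≡ 121 (mod 167)  [q = 83: ≢ 1 ✓]
Since 11^83 ≡ 1, the order of 11 divides 83 < 166, so 11 is not a primitive root.

No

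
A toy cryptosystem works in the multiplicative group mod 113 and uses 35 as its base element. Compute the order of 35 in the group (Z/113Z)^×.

16

ord(35) | φ(113) = 113 − 1 = 112 = 2^4 · 7.
Divisors of 112: 1, 2, 4, 7, 8, 14, 16, 28, 56, 112.
Check 35^d mod 113 for each divisor in increasing order:
35^1 ≡ 35 (mod 113)
35^2 ≡ 95 (mod 113)
35^4 ≡ 98 (mod 113)
35^7 ≡ 71 (mod 113)
35^8 ≡ 112 (mod 113)
35^14 ≡ 69 (mod 113)
35^16 ≡ 1 (mod 113) ✓
Hence ord(35) = 16.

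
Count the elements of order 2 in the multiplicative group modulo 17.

1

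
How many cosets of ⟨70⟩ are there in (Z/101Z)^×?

2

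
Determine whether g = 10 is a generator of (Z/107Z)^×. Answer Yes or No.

No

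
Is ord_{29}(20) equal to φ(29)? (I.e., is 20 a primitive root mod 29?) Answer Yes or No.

No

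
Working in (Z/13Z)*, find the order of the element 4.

6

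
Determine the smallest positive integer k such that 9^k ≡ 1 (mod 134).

ord(9) | φ(134) = φ(2)·φ(67) = 1·66 = 66 = 2 · 3 · 11.
Divisors of 66: 1, 2, 3, 6, 11, 22, 33, 66.
Evaluate successive powers at the divisors of 66:
9^1 ≡ 9 (mod 134)
9^2 ≡ 81 (mod 134)
9^3 ≡ 59 (mod 134)
9^6 ≡ 131 (mod 134)
9^11 ≡ 1 (mod 134) ✓
So ord_134(9) = 11.

11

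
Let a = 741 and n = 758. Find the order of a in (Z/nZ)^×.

Since 741 ∈ (Z/758Z)^×, its order divides φ(758) = φ(2)·φ(379) = 1·378 = 378 = 2 · 3^3 · 7.
Divisors of 378: 1, 2, 3, 6, 7, 9, 14, 18, 21, 27, 42, 54, 63, 126, 189, 378.
Compute 741^d (mod 758) for the divisors d until we hit 1:
741^1 ≡ 741 (mod 758)
741^2 ≡ 289 (mod 758)
741^3 ≡ 393 (mod 758)
741^6 ≡ 575 (mod 758)
741^7 ≡ 79 (mod 758)
741^9 ≡ 91 (mod 758)
741^14 ≡ 177 (mod 758)
741^18 ≡ 701 (mod 758)
741^21 ≡ 339 (mod 758)
741^27 ≡ 119 (mod 758)
741^42 ≡ 463 (mod 758)
741^54 ≡ 517 (mod 758)
741^63 ≡ 51 (mod 758)
741^126 ≡ 327 (mod 758)
741^189 ≡ 1 (mod 758) ✓
Therefore the multiplicative order of 741 modulo 758 is 189.

189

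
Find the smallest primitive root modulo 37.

2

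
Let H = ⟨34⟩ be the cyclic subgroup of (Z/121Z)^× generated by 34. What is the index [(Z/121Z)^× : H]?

10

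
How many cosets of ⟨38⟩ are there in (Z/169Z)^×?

6

The order of 38 must divide φ(169) = φ(13^2) = 13·(13−1) = 156 = 2^2 · 3 · 13.
Divisors of 156: 1, 2, 3, 4, 6, 12, 13, 26, 39, 52, 78, 156.
Check 38^d mod 169 for each divisor in increasing order:
38^1 ≡ 38 (mod 169)
38^2 ≡ 92 (mod 169)
38^3 ≡ 116 (mod 169)
38^4 ≡ 14 (mod 169)
38^6 ≡ 105 (mod 169)
38^12 ≡ 40 (mod 169)
38^13 ≡ 168 (mod 169)
38^26 ≡ 1 (mod 169) ✓
Thus |⟨38⟩| = ord(38) = 26.
The index is φ(169) / ord(38) = 156 / 26 = 6.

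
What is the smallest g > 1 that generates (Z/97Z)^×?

5

φ(97) = 97 − 1 = 96 = 2^5 · 3.
g is a primitive root iff g^(96/q) ≢ 1 (mod 97) for each prime q ∈ {2, 3}.
g = 2: 2^48 ≡ 1 — hits 1, so not a primitive root.
g = 3: 3^48 ≡ 1 — hits 1, so not a primitive root.
g = 4: 4^48 ≡ 1 — hits 1, so not a primitive root.
g = 5: 5^48 ≡ 96; 5^32 ≡ 35 — none is 1, so 5 is a primitive root.
Hence the least primitive root of 97 is 5.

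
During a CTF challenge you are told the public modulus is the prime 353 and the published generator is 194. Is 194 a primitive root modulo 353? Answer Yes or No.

No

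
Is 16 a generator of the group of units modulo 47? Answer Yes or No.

No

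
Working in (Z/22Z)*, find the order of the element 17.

10

The order of 17 must divide φ(22) = φ(2)·φ(11) = 1·10 = 10 = 2 · 5.
Divisors of 10: 1, 2, 5, 10.
Check 17^d mod 22 for each divisor in increasing order:
17^1 ≡ 17 (mod 22)
17^2 ≡ 3 (mod 22)
17^5 ≡ 21 (mod 22)
17^10 ≡ 1 (mod 22) ✓
Therefore the multiplicative order of 17 modulo 22 is 10.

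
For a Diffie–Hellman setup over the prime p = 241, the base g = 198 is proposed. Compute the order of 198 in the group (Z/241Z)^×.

80

Since 198 ∈ (Z/241Z)^×, its order divides φ(241) = 241 − 1 = 240 = 2^4 · 3 · 5.
Divisors of 240: 1, 2, 3, 4, 5, 6, 8, 10, 12, 15, 16, 20, 24, 30, 40, 48, 60, 80, 120, 240.
Compute 198^d (mod 241) for the divisors d until we hit 1:
198^1 ≡ 198
198^2 ≡ 162
198^3 ≡ 23
198^4 ≡ 216
198^5 ≡ 111
198^6 ≡ 47
198^8 ≡ 143
198^10 ≡ 30
198^12 ≡ 40
198^15 ≡ 197
198^16 ≡ 205
198^20 ≡ 177
198^24 ≡ 154
198^30 ≡ 8
198^40 ≡ 240
198^48 ≡ 98
198^60 ≡ 64
198^80 ≡ 1
Therefore the multiplicative order of 198 modulo 241 is 80.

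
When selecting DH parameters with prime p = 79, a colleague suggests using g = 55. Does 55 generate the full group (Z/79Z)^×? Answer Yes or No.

φ(79) = 79 − 1 = 78 = 2 · 3 · 13.
An element g generates (Z/79Z)^× iff g^(78/q) ≢ 1 (mod 79) for each prime q ∈ {2, 3, 13}.
55^39 ≡ 1 (mod 79)  [q = 2: ≡ 1 ✗]
55^26 ≡ 23 (mod 79)  [q = 3: ≢ 1 ✓]
55^6 ≡ 1 (mod 79)  [q = 13: ≡ 1 ✗]
Since 55^39 ≡ 1, the order of 55 divides 39 < 78, so 55 is not a primitive root.

No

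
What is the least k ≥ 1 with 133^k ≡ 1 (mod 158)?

The order of 133 must divide φ(158) = φ(2)·φ(79) = 1·78 = 78 = 2 · 3 · 13.
Divisors of 78: 1, 2, 3, 6, 13, 26, 39, 78.
Compute 133^d (mod 158) for the divisors d until we hit 1:
133^1 ≡ 133 (mod 158)
133^2 ≡ 151 (mod 158)
133^3 ≡ 17 (mod 158)
133^6 ≡ 131 (mod 158)
133^13 ≡ 103 (mod 158)
133^26 ≡ 23 (mod 158)
133^39 ≡ 157 (mod 158)
133^78 ≡ 1 (mod 158) ✓
The smallest such exponent is 78, so the order of 133 is 78.

78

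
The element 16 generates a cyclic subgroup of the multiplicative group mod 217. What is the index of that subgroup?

12

The order of 16 must divide φ(217) = φ(7·31) = (7−1)·(31−1) = 6·30 = 180 = 2^2 · 3^2 · 5.
Divisors of 180: 1, 2, 3, 4, 5, 6, 9, 10, 12, 15, 18, 20, 30, 36, 45, 60, 90, 180.
Check 16^d mod 217 for each divisor in increasing order:
16^1 ≡ 16 (mod 217)
16^2 ≡ 39 (mod 217)
16^3 ≡ 190 (mod 217)
16^4 ≡ 2 (mod 217)
16^5 ≡ 32 (mod 217)
16^6 ≡ 78 (mod 217)
16^9 ≡ 64 (mod 217)
16^10 ≡ 156 (mod 217)
16^12 ≡ 8 (mod 217)
16^15 ≡ 1 (mod 217) ✓
Thus |⟨16⟩| = ord(16) = 15.
[(Z/217Z)^× : ⟨16⟩] = 180/15 = 12.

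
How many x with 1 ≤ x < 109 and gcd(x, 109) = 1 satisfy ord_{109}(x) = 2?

1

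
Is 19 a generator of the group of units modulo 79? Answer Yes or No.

φ(79) = 79 − 1 = 78 = 2 · 3 · 13.
19 is a primitive root mod 79 iff 19^(φ(79)/q) ≢ 1 for every prime q | φ(79), i.e. q ∈ {2, 3, 13}.
19^39 ≡ 1 (mod 79)  [q = 2: ≡ 1 ✗]
19^26 ≡ 55 (mod 79)  [q = 3: ≢ 1 ✓]
19^6 ≡ 38 (mod 79)  [q = 13: ≢ 1 ✓]
The check at q = 2 fails, so 19 generates a proper subgroup.

No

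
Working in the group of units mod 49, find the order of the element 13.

Since 13 ∈ (Z/49Z)^×, its order divides φ(49) = φ(7^2) = 7·(7−1) = 42 = 2 · 3 · 7.
Divisors of 42: 1, 2, 3, 6, 7, 14, 21, 42.
Check 13^d mod 49 for each divisor in increasing order:
13^1 ≡ 13
13^2 ≡ 22
13^3 ≡ 41
13^6 ≡ 15
13^7 ≡ 48
13^14 ≡ 1
So ord_49(13) = 14.

14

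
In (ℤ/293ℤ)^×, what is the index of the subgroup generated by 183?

ord(183) | φ(293) = 293 − 1 = 292 = 2^2 · 73.
Divisors of 292: 1, 2, 4, 73, 146, 292.
Check 183^d mod 293 for each divisor in increasing order:
183^1 ≡ 183 (mod 293)
183^2 ≡ 87 (mod 293)
183^4 ≡ 244 (mod 293)
183^73 ≡ 155 (mod 293)
183^146 ≡ 292 (mod 293)
183^292 ≡ 1 (mod 293) ✓
So ord_293(183) = 292, hence |⟨183⟩| = 292.
Index = |(Z/293Z)^×| / |⟨183⟩| = 292 / 292 = 1.

1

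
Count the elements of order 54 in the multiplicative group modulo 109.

φ(109) = 109 − 1 = 108 = 2^2 · 3^3.
In a cyclic group of order 108, there are φ(d) elements of order d for each divisor d of 108, and zero for non-divisors.
54 = 2 · 3^3 divides 108, and φ(54) = 18.

18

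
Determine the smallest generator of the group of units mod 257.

3

φ(257) = 257 − 1 = 256 = 2^8.
g is a primitive root iff g^(256/q) ≢ 1 (mod 257) for each prime q ∈ {2}.
g = 2: 2^128 ≡ 1 — hits 1, so not a primitive root.
g = 3: 3^128 ≡ 256 — none is 1, so 3 is a primitive root.
So 3 is the smallest generator of (Z/257Z)^×.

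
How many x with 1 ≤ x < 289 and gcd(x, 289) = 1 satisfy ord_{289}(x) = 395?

0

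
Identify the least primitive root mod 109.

φ(109) = 109 − 1 = 108 = 2^2 · 3^3.
Test candidates g = 2, 3, … against the prime factors q ∈ {2, 3} of φ(109): g is a generator iff g^(108/q) ≢ 1 for every such q.
g = 2: 2^54 ≡ 108; 2^36 ≡ 1 — hits 1, so not a primitive root.
g = 3: 3^54 ≡ 1 — hits 1, so not a primitive root.
g = 4: 4^54 ≡ 1 — hits 1, so not a primitive root.
g = 5: 5^54 ≡ 1 — hits 1, so not a primitive root.
g = 6: 6^54 ≡ 108; 6^36 ≡ 63 — none is 1, so 6 is a primitive root.
So 6 is the smallest generator of (Z/109Z)^×.

6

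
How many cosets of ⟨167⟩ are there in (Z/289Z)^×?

1

The order of 167 must divide φ(289) = φ(17^2) = 17·(17−1) = 272 = 2^4 · 17.
Divisors of 272: 1, 2, 4, 8, 16, 17, 34, 68, 136, 272.
Compute 167^d (mod 289) for the divisors d until we hit 1:
167^1 ≡ 167
167^2 ≡ 145
167^4 ≡ 217
167^8 ≡ 271
167^16 ≡ 35
167^17 ≡ 65
167^34 ≡ 179
167^68 ≡ 251
167^136 ≡ 288
167^272 ≡ 1
The order of 167 is 272, so the subgroup it generates has 272 elements.
The index is φ(289) / ord(167) = 272 / 272 = 1.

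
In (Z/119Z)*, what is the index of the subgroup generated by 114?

By Lagrange's theorem, ord_119(114) divides φ(119) = φ(7·17) = (7−1)·(17−1) = 6·16 = 96 = 2^5 · 3.
Divisors of 96: 1, 2, 3, 4, 6, 8, 12, 16, 24, 32, 48, 96.
Evaluate successive powers at the divisors of 96:
114^1 ≡ 114
114^2 ≡ 25
114^3 ≡ 113
114^4 ≡ 30
114^6 ≡ 36
114^8 ≡ 67
114^12 ≡ 106
114^16 ≡ 86
114^24 ≡ 50
114^32 ≡ 18
114^48 ≡ 1
The order of 114 is 48, so the subgroup it generates has 48 elements.
[(Z/119Z)^× : ⟨114⟩] = 96/48 = 2.

2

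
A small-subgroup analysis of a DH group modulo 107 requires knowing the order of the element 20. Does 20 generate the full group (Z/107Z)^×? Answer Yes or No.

Yes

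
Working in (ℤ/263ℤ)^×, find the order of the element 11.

131

Since 11 ∈ (Z/263Z)^×, its order divides φ(263) = 263 − 1 = 262 = 2 · 131.
Divisors of 262: 1, 2, 131, 262.
Evaluate successive powers at the divisors of 262:
11^1 ≡ 11 (mod 263)
11^2 ≡ 121 (mod 263)
11^131 ≡ 1 (mod 263) ✓
Hence ord(11) = 131.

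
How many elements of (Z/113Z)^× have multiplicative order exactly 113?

φ(113) = 113 − 1 = 112 = 2^4 · 7.
In a cyclic group of order 112, there are φ(d) elements of order d for each divisor d of 112, and zero for non-divisors.
113 does not divide 112, so no element of (Z/113Z)^× has order 113.

0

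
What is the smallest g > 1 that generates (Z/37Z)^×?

2

φ(37) = 37 − 1 = 36 = 2^2 · 3^2.
Test candidates g = 2, 3, … against the prime factors q ∈ {2, 3} of φ(37): g is a generator iff g^(36/q) ≢ 1 for every such q.
g = 2: 2^18 ≡ 36; 2^12 ≡ 26 — none is 1, so 2 is a primitive root.
Hence the least primitive root of 37 is 2.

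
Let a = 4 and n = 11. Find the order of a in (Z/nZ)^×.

Since 4 ∈ (Z/11Z)^×, its order divides φ(11) = 11 − 1 = 10 = 2 · 5.
Divisors of 10: 1, 2, 5, 10.
Check 4^d mod 11 for each divisor in increasing order:
4^1 ≡ 4 (mod 11)
4^2 ≡ 5 (mod 11)
4^5 ≡ 1 (mod 11) ✓
Therefore the multiplicative order of 4 modulo 11 is 5.

5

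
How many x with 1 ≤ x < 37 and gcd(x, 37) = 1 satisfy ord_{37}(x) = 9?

6

φ(37) = 37 − 1 = 36 = 2^2 · 3^2.
(Z/37Z)^× is cyclic (|G| = 36); a cyclic group of order m has exactly φ(d) elements of each order d | m, and none otherwise.
9 = 3^2 divides 36, and φ(9) = 6.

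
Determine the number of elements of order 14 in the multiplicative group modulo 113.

φ(113) = 113 − 1 = 112 = 2^4 · 7.
In a cyclic group of order 112, there are φ(d) elements of order d for each divisor d of 112, and zero for non-divisors.
14 = 2 · 7 divides 112, and φ(14) = 6.

6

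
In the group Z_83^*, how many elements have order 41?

40

φ(83) = 83 − 1 = 82 = 2 · 41.
Since (Z/83Z)^× is cyclic of order 82, the number of elements of order d is φ(d) when d | 82 and 0 otherwise.
41 | 82, and φ(41) = 41 − 1 = 40.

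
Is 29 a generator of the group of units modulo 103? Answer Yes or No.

No

φ(103) = 103 − 1 = 102 = 2 · 3 · 17.
29 is a primitive root mod 103 iff 29^(φ(103)/q) ≢ 1 for every prime q | φ(103), i.e. q ∈ {2, 3, 17}.
29^51 ≡ 1 (mod 103)  [q = 2: ≡ 1 ✗]
29^34 ≡ 46 (mod 103)  [q = 3: ≢ 1 ✓]
29^6 ≡ 72 (mod 103)  [q = 17: ≢ 1 ✓]
29^51 ≡ 1 shows ord(29) | 51, strictly less than φ(103); not a primitive root.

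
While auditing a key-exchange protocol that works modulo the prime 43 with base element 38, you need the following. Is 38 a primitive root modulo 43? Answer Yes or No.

φ(43) = 43 − 1 = 42 = 2 · 3 · 7.
It suffices to check that the order of 38 is not a proper divisor of 42: compute 38^(42/q) for q ∈ {2, 3, 7}.
38^21 ≡ 1 (mod 43)  [q = 2: ≡ 1 ✗]
38^14 ≡ 36 (mod 43)  [q = 3: ≢ 1 ✓]
38^6 ≡ 16 (mod 43)  [q = 7: ≢ 1 ✓]
38^21 ≡ 1 shows ord(38) | 21, strictly less than φ(43); not a primitive root.

No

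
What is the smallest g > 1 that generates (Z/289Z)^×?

3

φ(289) = φ(17^2) = 17·(17−1) = 272 = 2^4 · 17.
Test candidates g = 2, 3, … against the prime factors q ∈ {2, 17} of φ(289): g is a generator iff g^(272/q) ≢ 1 for every such q.
g = 2: 2^136 ≡ 1 — hits 1, so not a primitive root.
g = 3: 3^136 ≡ 288; 3^16 ≡ 171 — none is 1, so 3 is a primitive root.
The smallest primitive root modulo 289 is 3.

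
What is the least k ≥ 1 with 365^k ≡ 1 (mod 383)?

382

The order of 365 must divide φ(383) = 383 − 1 = 382 = 2 · 191.
Divisors of 382: 1, 2, 191, 382.
Compute 365^d (mod 383) for the divisors d until we hit 1:
365^1 ≡ 365
365^2 ≡ 324
365^191 ≡ 382
365^382 ≡ 1
So ord_383(365) = 382.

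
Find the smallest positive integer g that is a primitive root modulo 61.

2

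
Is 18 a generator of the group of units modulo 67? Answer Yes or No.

Yes

φ(67) = 67 − 1 = 66 = 2 · 3 · 11.
18 is a primitive root mod 67 iff 18^(φ(67)/q) ≢ 1 for every prime q | φ(67), i.e. q ∈ {2, 3, 11}.
18^33 ≡ 66 (mod 67)  [q = 2: ≢ 1 ✓]
18^22 ≡ 37 (mod 67)  [q = 3: ≢ 1 ✓]
18^6 ≡ 9 (mod 67)  [q = 11: ≢ 1 ✓]
All checks pass, so 18 has order 66 and is a primitive root modulo 67.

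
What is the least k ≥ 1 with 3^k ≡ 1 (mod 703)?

By Lagrange's theorem, ord_703(3) divides φ(703) = φ(19·37) = (19−1)·(37−1) = 18·36 = 648 = 2^3 · 3^4.
Divisors of 648: 1, 2, 3, 4, 6, 8, 9, 12, 18, 24, 27, 36, 54, 72, 81, 108, 162, 216, 324, 648.
Check 3^d mod 703 for each divisor in increasing order:
3^1 ≡ 3 (mod 703)
3^2 ≡ 9 (mod 703)
3^3 ≡ 27 (mod 703)
3^4 ≡ 81 (mod 703)
3^6 ≡ 26 (mod 703)
3^8 ≡ 234 (mod 703)
3^9 ≡ 702 (mod 703)
3^12 ≡ 676 (mod 703)
3^18 ≡ 1 (mod 703) ✓
Hence ord(3) = 18.

18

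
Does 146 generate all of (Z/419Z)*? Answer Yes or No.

φ(419) = 419 − 1 = 418 = 2 · 11 · 19.
It suffices to check that the order of 146 is not a proper divisor of 418: compute 146^(418/q) for q ∈ {2, 11, 19}.
146^209 ≡ 418 (mod 419)  [q = 2: ≢ 1 ✓]
146^38 ≡ 13 (mod 419)  [q = 11: ≢ 1 ✓]
146^22 ≡ 330 (mod 419)  [q = 19: ≢ 1 ✓]
All checks pass, so 146 has order 418 and is a primitive root modulo 419.

Yes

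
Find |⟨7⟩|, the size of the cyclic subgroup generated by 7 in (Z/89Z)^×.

88

Since 7 ∈ (Z/89Z)^×, its order divides φ(89) = 89 − 1 = 88 = 2^3 · 11.
Divisors of 88: 1, 2, 4, 8, 11, 22, 44, 88.
Check 7^d mod 89 for each divisor in increasing order:
7^1 ≡ 7
7^2 ≡ 49
7^4 ≡ 87
7^8 ≡ 4
7^11 ≡ 37
7^22 ≡ 34
7^44 ≡ 88
7^88 ≡ 1
So ord_89(7) = 88.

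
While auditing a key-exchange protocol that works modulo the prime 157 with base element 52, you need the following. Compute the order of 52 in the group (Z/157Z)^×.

39

By Lagrange's theorem, ord_157(52) divides φ(157) = 157 − 1 = 156 = 2^2 · 3 · 13.
Divisors of 156: 1, 2, 3, 4, 6, 12, 13, 26, 39, 52, 78, 156.
Evaluate successive powers at the divisors of 156:
52^1 ≡ 52 (mod 157)
52^2 ≡ 35 (mod 157)
52^3 ≡ 93 (mod 157)
52^4 ≡ 126 (mod 157)
52^6 ≡ 14 (mod 157)
52^12 ≡ 39 (mod 157)
52^13 ≡ 144 (mod 157)
52^26 ≡ 12 (mod 157)
52^39 ≡ 1 (mod 157) ✓
So ord_157(52) = 39.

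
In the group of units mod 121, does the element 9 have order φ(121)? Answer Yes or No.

No

φ(121) = φ(11^2) = 11·(11−1) = 110 = 2 · 5 · 11.
It suffices to check that the order of 9 is not a proper divisor of 110: compute 9^(110/q) for q ∈ {2, 5, 11}.
9^55 ≡ 1 (mod 121)  [q = 2: ≡ 1 ✗]
9^22 ≡ 81 (mod 121)  [q = 5: ≢ 1 ✓]
9^10 ≡ 1 (mod 121)  [q = 11: ≡ 1 ✗]
Since 9^55 ≡ 1, the order of 9 divides 55 < 110, so 9 is not a primitive root.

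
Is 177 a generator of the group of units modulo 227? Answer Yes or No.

φ(227) = 227 − 1 = 226 = 2 · 113.
177 is a primitive root mod 227 iff 177^(φ(227)/q) ≢ 1 for every prime q | φ(227), i.e. q ∈ {2, 113}.
177^113 ≡ 1 (mod 227)  [q = 2: ≡ 1 ✗]
177^2 ≡ 3 (mod 227)  [q = 113: ≢ 1 ✓]
177^113 ≡ 1 shows ord(177) | 113, strictly less than φ(227); not a primitive root.

No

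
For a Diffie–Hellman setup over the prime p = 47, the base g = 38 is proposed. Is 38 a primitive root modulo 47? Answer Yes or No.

Yes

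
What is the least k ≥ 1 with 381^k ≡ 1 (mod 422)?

The order of 381 must divide φ(422) = φ(2)·φ(211) = 1·210 = 210 = 2 · 3 · 5 · 7.
Divisors of 210: 1, 2, 3, 5, 6, 7, 10, 14, 15, 21, 30, 35, 42, 70, 105, 210.
Evaluate successive powers at the divisors of 210:
381^1 ≡ 381 (mod 422)
381^2 ≡ 415 (mod 422)
381^3 ≡ 287 (mod 422)
381^5 ≡ 101 (mod 422)
381^6 ≡ 79 (mod 422)
381^7 ≡ 137 (mod 422)
381^10 ≡ 73 (mod 422)
381^14 ≡ 201 (mod 422)
381^15 ≡ 199 (mod 422)
381^21 ≡ 107 (mod 422)
381^30 ≡ 355 (mod 422)
381^35 ≡ 407 (mod 422)
381^42 ≡ 55 (mod 422)
381^70 ≡ 225 (mod 422)
381^105 ≡ 1 (mod 422) ✓
The smallest such exponent is 105, so the order of 381 is 105.

105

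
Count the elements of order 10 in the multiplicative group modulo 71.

φ(71) = 71 − 1 = 70 = 2 · 5 · 7.
(Z/71Z)^× is cyclic (|G| = 70); a cyclic group of order m has exactly φ(d) elements of each order d | m, and none otherwise.
10 = 2 · 5 divides 70, and φ(10) = 4.

4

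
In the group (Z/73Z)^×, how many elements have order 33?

0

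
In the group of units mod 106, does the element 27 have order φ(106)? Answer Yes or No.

Yes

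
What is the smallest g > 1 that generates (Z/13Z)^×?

2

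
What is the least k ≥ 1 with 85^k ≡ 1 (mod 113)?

14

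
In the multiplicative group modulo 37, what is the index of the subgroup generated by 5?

The order of 5 must divide φ(37) = 37 − 1 = 36 = 2^2 · 3^2.
Divisors of 36: 1, 2, 3, 4, 6, 9, 12, 18, 36.
Compute 5^d (mod 37) for the divisors d until we hit 1:
5^1 ≡ 5
5^2 ≡ 25
5^3 ≡ 14
5^4 ≡ 33
5^6 ≡ 11
5^9 ≡ 6
5^12 ≡ 10
5^18 ≡ 36
5^36 ≡ 1
Thus |⟨5⟩| = ord(5) = 36.
The index is φ(37) / ord(5) = 36 / 36 = 1.

1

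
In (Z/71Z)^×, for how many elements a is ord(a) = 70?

φ(71) = 71 − 1 = 70 = 2 · 5 · 7.
Since (Z/71Z)^× is cyclic of order 70, the number of elements of order d is φ(d) when d | 70 and 0 otherwise.
70 = 2 · 5 · 7 divides 70, and φ(70) = 24.

24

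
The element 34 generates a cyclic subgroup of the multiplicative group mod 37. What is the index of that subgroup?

4

The order of 34 must divide φ(37) = 37 − 1 = 36 = 2^2 · 3^2.
Divisors of 36: 1, 2, 3, 4, 6, 9, 12, 18, 36.
Check 34^d mod 37 for each divisor in increasing order:
34^1 ≡ 34
34^2 ≡ 9
34^3 ≡ 10
34^4 ≡ 7
34^6 ≡ 26
34^9 ≡ 1
The order of 34 is 9, so the subgroup it generates has 9 elements.
[(Z/37Z)^× : ⟨34⟩] = 36/9 = 4.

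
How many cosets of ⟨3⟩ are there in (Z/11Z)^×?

Since 3 ∈ (Z/11Z)^×, its order divides φ(11) = 11 − 1 = 10 = 2 · 5.
Divisors of 10: 1, 2, 5, 10.
Compute 3^d (mod 11) for the divisors d until we hit 1:
3^1 ≡ 3 (mod 11)
3^2 ≡ 9 (mod 11)
3^5 ≡ 1 (mod 11) ✓
Thus |⟨3⟩| = ord(3) = 5.
Index = |(Z/11Z)^×| / |⟨3⟩| = 10 / 5 = 2.

2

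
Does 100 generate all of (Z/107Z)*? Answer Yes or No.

No

φ(107) = 107 − 1 = 106 = 2 · 53.
100 is a primitive root mod 107 iff 100^(φ(107)/q) ≢ 1 for every prime q | φ(107), i.e. q ∈ {2, 53}.
100^53 ≡ 1 (mod 107)  [q = 2: ≡ 1 ✗]
100^2 ≡ 49 (mod 107)  [q = 53: ≢ 1 ✓]
100^53 ≡ 1 shows ord(100) | 53, strictly less than φ(107); not a primitive root.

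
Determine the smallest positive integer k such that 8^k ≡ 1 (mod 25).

Since 8 ∈ (Z/25Z)^×, its order divides φ(25) = φ(5^2) = 5·(5−1) = 20 = 2^2 · 5.
Divisors of 20: 1, 2, 4, 5, 10, 20.
Evaluate successive powers at the divisors of 20:
8^1 ≡ 8
8^2 ≡ 14
8^4 ≡ 21
8^5 ≡ 18
8^10 ≡ 24
8^20 ≡ 1
Hence ord(8) = 20.

20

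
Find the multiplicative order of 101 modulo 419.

418

ord(101) | φ(419) = 419 − 1 = 418 = 2 · 11 · 19.
Divisors of 418: 1, 2, 11, 19, 22, 38, 209, 418.
Check 101^d mod 419 for each divisor in increasing order:
101^1 ≡ 101 (mod 419)
101^2 ≡ 145 (mod 419)
101^11 ≡ 211 (mod 419)
101^19 ≡ 267 (mod 419)
101^22 ≡ 107 (mod 419)
101^38 ≡ 59 (mod 419)
101^209 ≡ 418 (mod 419)
101^418 ≡ 1 (mod 419) ✓
Hence ord(101) = 418.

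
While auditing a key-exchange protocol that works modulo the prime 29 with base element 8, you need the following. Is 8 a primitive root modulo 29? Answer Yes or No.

Yes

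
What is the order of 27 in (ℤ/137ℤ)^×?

ord(27) | φ(137) = 137 − 1 = 136 = 2^3 · 17.
Divisors of 136: 1, 2, 4, 8, 17, 34, 68, 136.
Test each divisor d:
27^1 ≡ 27 (mod 137)
27^2 ≡ 44 (mod 137)
27^4 ≡ 18 (mod 137)
27^8 ≡ 50 (mod 137)
27^17 ≡ 96 (mod 137)
27^34 ≡ 37 (mod 137)
27^68 ≡ 136 (mod 137)
27^136 ≡ 1 (mod 137) ✓
So ord_137(27) = 136.

136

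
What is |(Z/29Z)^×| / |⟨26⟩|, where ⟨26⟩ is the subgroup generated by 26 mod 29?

1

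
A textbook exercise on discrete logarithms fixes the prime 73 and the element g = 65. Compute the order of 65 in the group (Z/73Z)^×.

6

ord(65) | φ(73) = 73 − 1 = 72 = 2^3 · 3^2.
Divisors of 72: 1, 2, 3, 4, 6, 8, 9, 12, 18, 24, 36, 72.
Check 65^d mod 73 for each divisor in increasing order:
65^1 ≡ 65 (mod 73)
65^2 ≡ 64 (mod 73)
65^3 ≡ 72 (mod 73)
65^4 ≡ 8 (mod 73)
65^6 ≡ 1 (mod 73) ✓
Therefore the multiplicative order of 65 modulo 73 is 6.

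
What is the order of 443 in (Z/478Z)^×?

119

The order of 443 must divide φ(478) = φ(2)·φ(239) = 1·238 = 238 = 2 · 7 · 17.
Divisors of 238: 1, 2, 7, 14, 17, 34, 119, 238.
Compute 443^d (mod 478) for the divisors d until we hit 1:
443^1 ≡ 443 (mod 478)
443^2 ≡ 269 (mod 478)
443^7 ≡ 245 (mod 478)
443^14 ≡ 275 (mod 478)
443^17 ≡ 201 (mod 478)
443^34 ≡ 249 (mod 478)
443^119 ≡ 1 (mod 478) ✓
The smallest such exponent is 119, so the order of 443 is 119.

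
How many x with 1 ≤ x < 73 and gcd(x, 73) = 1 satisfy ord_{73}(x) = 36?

φ(73) = 73 − 1 = 72 = 2^3 · 3^2.
In a cyclic group of order 72, there are φ(d) elements of order d for each divisor d of 72, and zero for non-divisors.
36 = 2^2 · 3^2 divides 72, and φ(36) = 12.

12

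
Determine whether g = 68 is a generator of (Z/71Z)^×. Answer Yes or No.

Yes

φ(71) = 71 − 1 = 70 = 2 · 5 · 7.
68 is a primitive root mod 71 iff 68^(φ(71)/q) ≢ 1 for every prime q | φ(71), i.e. q ∈ {2, 5, 7}.
68^35 ≡ 70 (mod 71)  [q = 2: ≢ 1 ✓]
68^14 ≡ 54 (mod 71)  [q = 5: ≢ 1 ✓]
68^10 ≡ 48 (mod 71)  [q = 7: ≢ 1 ✓]
All checks pass, so 68 has order 70 and is a primitive root modulo 71.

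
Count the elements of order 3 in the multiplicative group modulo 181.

2

φ(181) = 181 − 1 = 180 = 2^2 · 3^2 · 5.
(Z/181Z)^× is cyclic (|G| = 180); a cyclic group of order m has exactly φ(d) elements of each order d | m, and none otherwise.
3 | 180, and φ(3) = 3 − 1 = 2.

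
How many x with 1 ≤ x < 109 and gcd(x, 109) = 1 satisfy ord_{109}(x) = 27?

18

φ(109) = 109 − 1 = 108 = 2^2 · 3^3.
In a cyclic group of order 108, there are φ(d) elements of order d for each divisor d of 108, and zero for non-divisors.
27 = 3^3 divides 108, and φ(27) = 18.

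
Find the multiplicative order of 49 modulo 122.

ord(49) | φ(122) = φ(2)·φ(61) = 1·60 = 60 = 2^2 · 3 · 5.
Divisors of 60: 1, 2, 3, 4, 5, 6, 10, 12, 15, 20, 30, 60.
Check 49^d mod 122 for each divisor in increasing order:
49^1 ≡ 49
49^2 ≡ 83
49^3 ≡ 41
49^4 ≡ 57
49^5 ≡ 109
49^6 ≡ 95
49^10 ≡ 47
49^12 ≡ 119
49^15 ≡ 121
49^20 ≡ 13
49^30 ≡ 1
The smallest such exponent is 30, so the order of 49 is 30.

30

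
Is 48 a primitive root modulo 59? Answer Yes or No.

No

φ(59) = 59 − 1 = 58 = 2 · 29.
An element g generates (Z/59Z)^× iff g^(58/q) ≢ 1 (mod 59) for each prime q ∈ {2, 29}.
48^29 ≡ 1 (mod 59)  [q = 2: ≡ 1 ✗]
48^2 ≡ 3 (mod 59)  [q = 29: ≢ 1 ✓]
The check at q = 2 fails, so 48 generates a proper subgroup.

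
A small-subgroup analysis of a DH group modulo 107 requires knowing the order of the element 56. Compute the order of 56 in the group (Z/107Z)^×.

Since 56 ∈ (Z/107Z)^×, its order divides φ(107) = 107 − 1 = 106 = 2 · 53.
Divisors of 106: 1, 2, 53, 106.
Evaluate successive powers at the divisors of 106:
56^1 ≡ 56
56^2 ≡ 33
56^53 ≡ 1
Hence ord(56) = 53.

53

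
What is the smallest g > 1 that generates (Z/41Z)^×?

φ(41) = 41 − 1 = 40 = 2^3 · 5.
g is a primitive root iff g^(40/q) ≢ 1 (mod 41) for each prime q ∈ {2, 5}.
g = 2: 2^20 ≡ 1 — hits 1, so not a primitive root.
g = 3: 3^20 ≡ 40; 3^8 ≡ 1 — hits 1, so not a primitive root.
g = 4: 4^20 ≡ 1 — hits 1, so not a primitive root.
g = 5: 5^20 ≡ 1 — hits 1, so not a primitive root.
g = 6: 6^20 ≡ 40; 6^8 ≡ 10 — none is 1, so 6 is a primitive root.
The smallest primitive root modulo 41 is 6.

6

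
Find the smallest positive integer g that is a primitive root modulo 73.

φ(73) = 73 − 1 = 72 = 2^3 · 3^2.
Test candidates g = 2, 3, … against the prime factors q ∈ {2, 3} of φ(73): g is a generator iff g^(72/q) ≢ 1 for every such q.
g = 2: 2^36 ≡ 1 — hits 1, so not a primitive root.
g = 3: 3^36 ≡ 1 — hits 1, so not a primitive root.
g = 4: 4^36 ≡ 1 — hits 1, so not a primitive root.
g = 5: 5^36 ≡ 72; 5^24 ≡ 8 — none is 1, so 5 is a primitive root.
So 5 is the smallest generator of (Z/73Z)^×.

5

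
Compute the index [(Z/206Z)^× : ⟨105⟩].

2

By Lagrange's theorem, ord_206(105) divides φ(206) = φ(2)·φ(103) = 1·102 = 102 = 2 · 3 · 17.
Divisors of 102: 1, 2, 3, 6, 17, 34, 51, 102.
Evaluate successive powers at the divisors of 102:
105^1 ≡ 105
105^2 ≡ 107
105^3 ≡ 111
105^6 ≡ 167
105^17 ≡ 159
105^34 ≡ 149
105^51 ≡ 1
The order of 105 is 51, so the subgroup it generates has 51 elements.
The index is φ(206) / ord(105) = 102 / 51 = 2.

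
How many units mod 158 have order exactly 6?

2

φ(158) = φ(2)·φ(79) = 1·78 = 78 = 2 · 3 · 13.
Since (Z/158Z)^× is cyclic of order 78, the number of elements of order d is φ(d) when d | 78 and 0 otherwise.
6 = 2 · 3 divides 78, and φ(6) = 2.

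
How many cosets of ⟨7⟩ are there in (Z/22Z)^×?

1

The order of 7 must divide φ(22) = φ(2)·φ(11) = 1·10 = 10 = 2 · 5.
Divisors of 10: 1, 2, 5, 10.
Evaluate successive powers at the divisors of 10:
7^1 ≡ 7 (mod 22)
7^2 ≡ 5 (mod 22)
7^5 ≡ 21 (mod 22)
7^10 ≡ 1 (mod 22) ✓
Thus |⟨7⟩| = ord(7) = 10.
Index = |(Z/22Z)^×| / |⟨7⟩| = 10 / 10 = 1.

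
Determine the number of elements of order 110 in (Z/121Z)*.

40

φ(121) = φ(11^2) = 11·(11−1) = 110 = 2 · 5 · 11.
(Z/121Z)^× is cyclic (|G| = 110); a cyclic group of order m has exactly φ(d) elements of each order d | m, and none otherwise.
110 = 2 · 5 · 11 divides 110, and φ(110) = 40.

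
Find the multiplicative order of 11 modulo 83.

41

Since 11 ∈ (Z/83Z)^×, its order divides φ(83) = 83 − 1 = 82 = 2 · 41.
Divisors of 82: 1, 2, 41, 82.
Check 11^d mod 83 for each divisor in increasing order:
11^1 ≡ 11
11^2 ≡ 38
11^41 ≡ 1
Hence ord(11) = 41.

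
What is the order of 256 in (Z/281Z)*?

35

Since 256 ∈ (Z/281Z)^×, its order divides φ(281) = 281 − 1 = 280 = 2^3 · 5 · 7.
Divisors of 280: 1, 2, 4, 5, 7, 8, 10, 14, 20, 28, 35, 40, 56, 70, 140, 280.
Test each divisor d:
256^1 ≡ 256
256^2 ≡ 63
256^4 ≡ 35
256^5 ≡ 249
256^7 ≡ 232
256^8 ≡ 101
256^10 ≡ 181
256^14 ≡ 153
256^20 ≡ 165
256^28 ≡ 86
256^35 ≡ 1
So ord_281(256) = 35.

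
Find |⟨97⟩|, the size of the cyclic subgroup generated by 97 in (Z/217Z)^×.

10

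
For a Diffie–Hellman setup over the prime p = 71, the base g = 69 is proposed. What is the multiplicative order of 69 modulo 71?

70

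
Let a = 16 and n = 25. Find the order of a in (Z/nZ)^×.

5

Since 16 ∈ (Z/25Z)^×, its order divides φ(25) = φ(5^2) = 5·(5−1) = 20 = 2^2 · 5.
Divisors of 20: 1, 2, 4, 5, 10, 20.
Evaluate successive powers at the divisors of 20:
16^1 ≡ 16 (mod 25)
16^2 ≡ 6 (mod 25)
16^4 ≡ 11 (mod 25)
16^5 ≡ 1 (mod 25) ✓
So ord_25(16) = 5.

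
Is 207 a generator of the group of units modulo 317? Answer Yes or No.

No

φ(317) = 317 − 1 = 316 = 2^2 · 79.
An element g generates (Z/317Z)^× iff g^(316/q) ≢ 1 (mod 317) for each prime q ∈ {2, 79}.
207^158 ≡ 1 (mod 317)  [q = 2: ≡ 1 ✗]
207^4 ≡ 63 (mod 317)  [q = 79: ≢ 1 ✓]
Since 207^158 ≡ 1, the order of 207 divides 158 < 316, so 207 is not a primitive root.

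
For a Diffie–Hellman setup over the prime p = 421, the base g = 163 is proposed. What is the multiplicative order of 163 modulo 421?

105

The order of 163 must divide φ(421) = 421 − 1 = 420 = 2^2 · 3 · 5 · 7.
Divisors of 420: 1, 2, 3, 4, 5, 6, 7, 10, 12, 14, 15, 20, 21, 28, 30, 35, 42, 60, 70, 84, 105, 140, 210, 420.
Compute 163^d (mod 421) for the divisors d until we hit 1:
163^1 ≡ 163
163^2 ≡ 46
163^3 ≡ 341
163^4 ≡ 11
163^5 ≡ 109
163^6 ≡ 85
163^7 ≡ 383
163^10 ≡ 93
163^12 ≡ 68
163^14 ≡ 181
163^15 ≡ 33
163^20 ≡ 229
163^21 ≡ 279
163^28 ≡ 344
163^30 ≡ 247
163^35 ≡ 400
163^42 ≡ 377
163^60 ≡ 385
163^70 ≡ 20
163^84 ≡ 252
163^105 ≡ 1
Therefore the multiplicative order of 163 modulo 421 is 105.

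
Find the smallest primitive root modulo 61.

φ(61) = 61 − 1 = 60 = 2^2 · 3 · 5.
Test candidates g = 2, 3, … against the prime factors q ∈ {2, 3, 5} of φ(61): g is a generator iff g^(60/q) ≢ 1 for every such q.
g = 2: 2^30 ≡ 60; 2^20 ≡ 47; 2^12 ≡ 9 — none is 1, so 2 is a primitive root.
So 2 is the smallest generator of (Z/61Z)^×.

2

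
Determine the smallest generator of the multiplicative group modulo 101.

2

φ(101) = 101 − 1 = 100 = 2^2 · 5^2.
Test candidates g = 2, 3, … against the prime factors q ∈ {2, 5} of φ(101): g is a generator iff g^(100/q) ≢ 1 for every such q.
g = 2: 2^50 ≡ 100; 2^20 ≡ 95 — none is 1, so 2 is a primitive root.
So 2 is the smallest generator of (Z/101Z)^×.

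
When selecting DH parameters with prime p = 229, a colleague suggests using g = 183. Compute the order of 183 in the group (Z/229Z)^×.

57

ord(183) | φ(229) = 229 − 1 = 228 = 2^2 · 3 · 19.
Divisors of 228: 1, 2, 3, 4, 6, 12, 19, 38, 57, 76, 114, 228.
Evaluate successive powers at the divisors of 228:
183^1 ≡ 183 (mod 229)
183^2 ≡ 55 (mod 229)
183^3 ≡ 218 (mod 229)
183^4 ≡ 48 (mod 229)
183^6 ≡ 121 (mod 229)
183^12 ≡ 214 (mod 229)
183^19 ≡ 134 (mod 229)
183^38 ≡ 94 (mod 229)
183^57 ≡ 1 (mod 229) ✓
The smallest such exponent is 57, so the order of 183 is 57.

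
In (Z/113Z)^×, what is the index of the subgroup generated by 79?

1

The order of 79 must divide φ(113) = 113 − 1 = 112 = 2^4 · 7.
Divisors of 112: 1, 2, 4, 7, 8, 14, 16, 28, 56, 112.
Check 79^d mod 113 for each divisor in increasing order:
79^1 ≡ 79
79^2 ≡ 26
79^4 ≡ 111
79^7 ≡ 73
79^8 ≡ 4
79^14 ≡ 18
79^16 ≡ 16
79^28 ≡ 98
79^56 ≡ 112
79^112 ≡ 1
So ord_113(79) = 112, hence |⟨79⟩| = 112.
The index is φ(113) / ord(79) = 112 / 112 = 1.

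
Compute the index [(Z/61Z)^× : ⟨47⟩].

Since 47 ∈ (Z/61Z)^×, its order divides φ(61) = 61 − 1 = 60 = 2^2 · 3 · 5.
Divisors of 60: 1, 2, 3, 4, 5, 6, 10, 12, 15, 20, 30, 60.
Compute 47^d (mod 61) for the divisors d until we hit 1:
47^1 ≡ 47 (mod 61)
47^2 ≡ 13 (mod 61)
47^3 ≡ 1 (mod 61) ✓
So ord_61(47) = 3, hence |⟨47⟩| = 3.
The index is φ(61) / ord(47) = 60 / 3 = 20.

20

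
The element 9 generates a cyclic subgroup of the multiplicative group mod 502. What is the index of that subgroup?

2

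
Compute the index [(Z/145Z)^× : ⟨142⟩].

4

Since 142 ∈ (Z/145Z)^×, its order divides φ(145) = φ(5·29) = (5−1)·(29−1) = 4·28 = 112 = 2^4 · 7.
Divisors of 112: 1, 2, 4, 7, 8, 14, 16, 28, 56, 112.
Compute 142^d (mod 145) for the divisors d until we hit 1:
142^1 ≡ 142
142^2 ≡ 9
142^4 ≡ 81
142^7 ≡ 133
142^8 ≡ 36
142^14 ≡ 144
142^16 ≡ 136
142^28 ≡ 1
Thus |⟨142⟩| = ord(142) = 28.
[(Z/145Z)^× : ⟨142⟩] = 112/28 = 4.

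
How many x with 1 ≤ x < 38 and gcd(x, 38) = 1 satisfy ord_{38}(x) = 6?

2

φ(38) = φ(2)·φ(19) = 1·18 = 18 = 2 · 3^2.
Since (Z/38Z)^× is cyclic of order 18, the number of elements of order d is φ(d) when d | 18 and 0 otherwise.
6 = 2 · 3 divides 18, and φ(6) = 2.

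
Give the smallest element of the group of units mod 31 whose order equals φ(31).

3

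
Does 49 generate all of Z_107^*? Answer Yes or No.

No

φ(107) = 107 − 1 = 106 = 2 · 53.
An element g generates (Z/107Z)^× iff g^(106/q) ≢ 1 (mod 107) for each prime q ∈ {2, 53}.
49^53 ≡ 1 (mod 107)  [q = 2: ≡ 1 ✗]
49^2 ≡ 47 (mod 107)  [q = 53: ≢ 1 ✓]
Since 49^53 ≡ 1, the order of 49 divides 53 < 106, so 49 is not a primitive root.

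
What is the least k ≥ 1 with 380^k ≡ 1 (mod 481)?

Since 380 ∈ (Z/481Z)^×, its order divides φ(481) = φ(13·37) = (13−1)·(37−1) = 12·36 = 432 = 2^4 · 3^3.
Divisors of 432: 1, 2, 3, 4, 6, 8, 9, 12, 16, 18, 24, 27, 36, 48, 54, 72, 108, 144, 216, 432.
Check 380^d mod 481 for each divisor in increasing order:
380^1 ≡ 380
380^2 ≡ 100
380^3 ≡ 1
So ord_481(380) = 3.

3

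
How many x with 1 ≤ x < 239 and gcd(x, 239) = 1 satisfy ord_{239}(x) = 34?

φ(239) = 239 − 1 = 238 = 2 · 7 · 17.
(Z/239Z)^× is cyclic (|G| = 238); a cyclic group of order m has exactly φ(d) elements of each order d | m, and none otherwise.
34 = 2 · 17 divides 238, and φ(34) = 16.

16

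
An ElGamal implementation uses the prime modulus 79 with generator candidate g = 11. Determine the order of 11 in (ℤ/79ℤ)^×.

The order of 11 must divide φ(79) = 79 − 1 = 78 = 2 · 3 · 13.
Divisors of 78: 1, 2, 3, 6, 13, 26, 39, 78.
Check 11^d mod 79 for each divisor in increasing order:
11^1 ≡ 11 (mod 79)
11^2 ≡ 42 (mod 79)
11^3 ≡ 67 (mod 79)
11^6 ≡ 65 (mod 79)
11^13 ≡ 23 (mod 79)
11^26 ≡ 55 (mod 79)
11^39 ≡ 1 (mod 79) ✓
So ord_79(11) = 39.

39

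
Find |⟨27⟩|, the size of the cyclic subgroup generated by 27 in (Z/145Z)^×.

The order of 27 must divide φ(145) = φ(5·29) = (5−1)·(29−1) = 4·28 = 112 = 2^4 · 7.
Divisors of 112: 1, 2, 4, 7, 8, 14, 16, 28, 56, 112.
Test each divisor d:
27^1 ≡ 27
27^2 ≡ 4
27^4 ≡ 16
27^7 ≡ 133
27^8 ≡ 111
27^14 ≡ 144
27^16 ≡ 141
27^28 ≡ 1
Therefore the multiplicative order of 27 modulo 145 is 28.

28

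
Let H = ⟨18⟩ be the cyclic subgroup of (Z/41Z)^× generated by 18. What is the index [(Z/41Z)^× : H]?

8

By Lagrange's theorem, ord_41(18) divides φ(41) = 41 − 1 = 40 = 2^3 · 5.
Divisors of 40: 1, 2, 4, 5, 8, 10, 20, 40.
Evaluate successive powers at the divisors of 40:
18^1 ≡ 18
18^2 ≡ 37
18^4 ≡ 16
18^5 ≡ 1
The order of 18 is 5, so the subgroup it generates has 5 elements.
Index = |(Z/41Z)^×| / |⟨18⟩| = 40 / 5 = 8.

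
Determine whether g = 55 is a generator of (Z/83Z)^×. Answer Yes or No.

φ(83) = 83 − 1 = 82 = 2 · 41.
Test 55^(82/q) mod 83 for each prime factor q of 82:
55^41 ≡ 82 (mod 83)  [q = 2: ≢ 1 ✓]
55^2 ≡ 37 (mod 83)  [q = 41: ≢ 1 ✓]
Every test exponent gives a nontrivial residue, hence 55 generates the full group.

Yes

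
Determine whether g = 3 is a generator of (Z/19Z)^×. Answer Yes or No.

φ(19) = 19 − 1 = 18 = 2 · 3^2.
An element g generates (Z/19Z)^× iff g^(18/q) ≢ 1 (mod 19) for each prime q ∈ {2, 3}.
3^9 ≡ 18 (mod 19)  [q = 2: ≢ 1 ✓]
3^6 ≡ 7 (mod 19)  [q = 3: ≢ 1 ✓]
None equal 1, so ord_19(3) = 18: 3 is a primitive root.

Yes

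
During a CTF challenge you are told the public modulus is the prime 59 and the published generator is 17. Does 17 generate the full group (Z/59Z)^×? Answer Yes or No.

No

φ(59) = 59 − 1 = 58 = 2 · 29.
An element g generates (Z/59Z)^× iff g^(58/q) ≢ 1 (mod 59) for each prime q ∈ {2, 29}.
17^29 ≡ 1 (mod 59)  [q = 2: ≡ 1 ✗]
17^2 ≡ 53 (mod 59)  [q = 29: ≢ 1 ✓]
17^29 ≡ 1 shows ord(17) | 29, strictly less than φ(59); not a primitive root.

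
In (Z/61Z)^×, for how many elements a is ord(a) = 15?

8

φ(61) = 61 − 1 = 60 = 2^2 · 3 · 5.
(Z/61Z)^× is cyclic (|G| = 60); a cyclic group of order m has exactly φ(d) elements of each order d | m, and none otherwise.
15 = 3 · 5 divides 60, and φ(15) = 8.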